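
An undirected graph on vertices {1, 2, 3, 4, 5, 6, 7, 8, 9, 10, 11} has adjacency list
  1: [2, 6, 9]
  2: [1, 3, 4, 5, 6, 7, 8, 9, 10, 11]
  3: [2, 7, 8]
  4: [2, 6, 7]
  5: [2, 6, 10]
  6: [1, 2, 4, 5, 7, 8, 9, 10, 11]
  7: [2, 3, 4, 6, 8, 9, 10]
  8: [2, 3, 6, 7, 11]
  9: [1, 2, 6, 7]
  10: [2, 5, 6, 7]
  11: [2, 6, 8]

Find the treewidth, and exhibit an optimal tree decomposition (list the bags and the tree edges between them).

The largest bag has 4 vertices, giving width 3; this decomposition certifies tw(G) ≤ 3. For the lower bound, the 4 vertices {2, 3, 7, 8} are pairwise adjacent, and any tree decomposition puts a clique entirely inside one bag — forcing width ≥ 3. The upper and lower bounds meet at 3, so that is the treewidth.

Treewidth 3.
Bags: B1 = {2, 6, 7, 8}  B2 = {2, 3, 7, 8}  B3 = {2, 6, 7, 10}  B4 = {2, 6, 7, 9}  B5 = {1, 2, 6, 9}  B6 = {2, 4, 6, 7}  B7 = {2, 5, 6, 10}  B8 = {2, 6, 8, 11}
Tree: B1–B2, B1–B3, B3–B4, B4–B5, B1–B6, B3–B7, B1–B8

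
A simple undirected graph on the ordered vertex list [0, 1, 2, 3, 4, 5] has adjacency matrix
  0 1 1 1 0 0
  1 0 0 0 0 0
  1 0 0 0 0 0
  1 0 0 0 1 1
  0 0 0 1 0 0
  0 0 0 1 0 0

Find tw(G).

1

A width-1 tree decomposition is:
Bags: B1 = {0, 3}  B2 = {0, 2}  B3 = {3, 5}  B4 = {0, 1}  B5 = {3, 4}
Tree: B1–B2, B1–B3, B2–B4, B1–B5
Every bag has size at most 2, so the width is 2 − 1 = 1 and tw(G) ≤ 1. Any graph with an edge has treewidth ≥ 1, and G has the edge 0–3. The upper and lower bounds meet at 1, so that is the treewidth.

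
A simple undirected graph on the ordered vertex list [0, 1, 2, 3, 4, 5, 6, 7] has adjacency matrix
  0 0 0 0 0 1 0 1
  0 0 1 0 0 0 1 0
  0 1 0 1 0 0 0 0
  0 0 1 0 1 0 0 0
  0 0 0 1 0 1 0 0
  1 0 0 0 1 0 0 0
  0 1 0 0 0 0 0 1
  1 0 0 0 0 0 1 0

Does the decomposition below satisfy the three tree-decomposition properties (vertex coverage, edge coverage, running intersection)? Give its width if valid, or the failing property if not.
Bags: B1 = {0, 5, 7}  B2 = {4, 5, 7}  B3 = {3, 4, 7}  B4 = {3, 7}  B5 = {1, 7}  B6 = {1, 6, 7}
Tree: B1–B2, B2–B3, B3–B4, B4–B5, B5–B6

No — vertex 2 appears in no bag.

A tree decomposition must satisfy three properties: every vertex lies in some bag; for every edge, both endpoints lie together in some bag; and for every vertex, the bags containing it form a connected subtree. Here vertex 2 appears in no bag, so the decomposition is invalid.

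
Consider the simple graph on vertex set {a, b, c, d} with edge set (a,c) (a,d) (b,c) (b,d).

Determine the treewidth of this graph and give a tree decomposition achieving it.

Every bag has size at most 3, so the width is 3 − 1 = 2 and tw(G) ≤ 2. The edges b–d–a–c–b form a cycle, so G is not a tree and its treewidth is at least 2. Hence tw(G) = 2 exactly.

Treewidth 2.
One such decomposition:
Bags: B1 = {a, b, d}  B2 = {a, b, c}
Tree: B1–B2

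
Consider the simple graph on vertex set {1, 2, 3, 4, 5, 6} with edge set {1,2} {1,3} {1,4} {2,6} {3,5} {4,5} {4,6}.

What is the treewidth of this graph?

2

A width-2 tree decomposition is:
Bags: B1 = {1, 3, 5}  B2 = {1, 4, 5}  B3 = {1, 2, 4}  B4 = {2, 4, 6}
Tree: B1–B2, B2–B3, B3–B4
Every bag has size at most 3, so the width is 3 − 1 = 2 and tw(G) ≤ 2. The edges 3–5–4–1–3 form a cycle, so G is not a tree and its treewidth is at least 2. Combining the bounds, tw(G) = 2.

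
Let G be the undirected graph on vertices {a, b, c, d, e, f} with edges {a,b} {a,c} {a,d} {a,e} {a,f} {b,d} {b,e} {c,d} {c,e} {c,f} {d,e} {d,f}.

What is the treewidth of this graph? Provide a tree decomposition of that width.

Treewidth 3.
One optimal decomposition is:
Bags: B1 = {a, b, d, e}  B2 = {a, c, d, e}  B3 = {a, c, d, f}
Tree: B1–B2, B2–B3

The largest bag has 4 vertices, giving width 3; this decomposition certifies tw(G) ≤ 3. On the other hand G contains the 4-clique {a, c, d, e}. A clique must lie in a single bag of any decomposition, so no decomposition can have width below 3. Combining the bounds, tw(G) = 3.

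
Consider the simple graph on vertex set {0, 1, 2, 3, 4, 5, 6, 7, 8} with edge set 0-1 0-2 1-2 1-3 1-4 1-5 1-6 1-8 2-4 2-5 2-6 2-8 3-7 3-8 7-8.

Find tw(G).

2

A width-2 tree decomposition is:
Bags: B1 = {1, 2, 4}  B2 = {1, 2, 8}  B3 = {1, 3, 8}  B4 = {0, 1, 2}  B5 = {3, 7, 8}  B6 = {1, 2, 6}  B7 = {1, 2, 5}
Tree: B1–B2, B2–B3, B1–B4, B3–B5, B4–B6, B6–B7
The largest bag has 3 vertices, giving width 2; this decomposition certifies tw(G) ≤ 2. For the lower bound, the 3 vertices {0, 1, 2} are pairwise adjacent, and any tree decomposition puts a clique entirely inside one bag — forcing width ≥ 2. The upper and lower bounds meet at 2, so that is the treewidth.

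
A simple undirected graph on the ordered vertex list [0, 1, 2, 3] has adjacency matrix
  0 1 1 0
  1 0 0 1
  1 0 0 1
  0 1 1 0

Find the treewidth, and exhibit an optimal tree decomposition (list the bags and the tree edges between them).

Every bag has size at most 3, so the width is 3 − 1 = 2 and tw(G) ≤ 2. The edges 0–1–3–2–0 form a cycle, so G is not a tree and its treewidth is at least 2. The upper and lower bounds meet at 2, so that is the treewidth.

Treewidth 2.
One optimal decomposition is:
Bags: B1 = {0, 1, 3}  B2 = {0, 2, 3}
Tree: B1–B2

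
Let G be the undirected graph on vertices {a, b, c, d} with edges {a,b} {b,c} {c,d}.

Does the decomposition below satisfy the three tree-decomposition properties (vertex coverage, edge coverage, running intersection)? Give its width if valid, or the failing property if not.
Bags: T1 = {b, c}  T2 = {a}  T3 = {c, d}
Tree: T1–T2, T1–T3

A tree decomposition must satisfy three properties: every vertex lies in some bag; for every edge, both endpoints lie together in some bag; and for every vertex, the bags containing it form a connected subtree. Here edge (b,a) lies in no bag, so the decomposition is invalid.

No — edge (b,a) lies in no bag.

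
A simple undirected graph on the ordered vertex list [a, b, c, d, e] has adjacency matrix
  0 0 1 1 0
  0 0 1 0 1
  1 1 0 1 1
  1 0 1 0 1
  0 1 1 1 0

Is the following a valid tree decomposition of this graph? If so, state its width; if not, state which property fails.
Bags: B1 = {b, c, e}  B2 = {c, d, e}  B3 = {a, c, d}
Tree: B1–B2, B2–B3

Vertex coverage: the bags together contain {a, b, c, d, e}, the full vertex set. Edge coverage: each edge of G has both endpoints in at least one bag. Running intersection: for every vertex, the bags containing it form a connected subtree. All three properties hold, so this is a valid tree decomposition of width max|bag| − 1 = 2, and hence tw(G) ≤ 2.

Yes; width 2.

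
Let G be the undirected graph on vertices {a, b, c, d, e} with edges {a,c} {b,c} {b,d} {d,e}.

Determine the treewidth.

1

A width-1 tree decomposition is:
Bags: B1 = {b, c}  B2 = {b, d}  B3 = {d, e}  B4 = {a, c}
Tree: B1–B2, B2–B3, B1–B4
The largest bag has 2 vertices, giving width 1; this decomposition certifies tw(G) ≤ 1. G has an edge, so its treewidth is at least 1. Therefore the treewidth is 1.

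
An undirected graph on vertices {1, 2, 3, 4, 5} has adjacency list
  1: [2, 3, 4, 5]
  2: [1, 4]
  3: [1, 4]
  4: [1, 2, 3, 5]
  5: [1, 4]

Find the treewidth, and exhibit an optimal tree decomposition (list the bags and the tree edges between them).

Treewidth 2.
One optimal decomposition is:
Bags: B1 = {1, 2, 4}  B2 = {1, 3, 4}  B3 = {1, 4, 5}
Tree: B1–B2, B1–B3

The largest bag has 3 vertices, giving width 2; this decomposition certifies tw(G) ≤ 2. Conversely, {1, 2, 4} is a clique of size 3, and the vertices of any clique must share a bag in every tree decomposition; so some bag has ≥ 3 vertices and tw(G) ≥ 2. Therefore the treewidth is 2.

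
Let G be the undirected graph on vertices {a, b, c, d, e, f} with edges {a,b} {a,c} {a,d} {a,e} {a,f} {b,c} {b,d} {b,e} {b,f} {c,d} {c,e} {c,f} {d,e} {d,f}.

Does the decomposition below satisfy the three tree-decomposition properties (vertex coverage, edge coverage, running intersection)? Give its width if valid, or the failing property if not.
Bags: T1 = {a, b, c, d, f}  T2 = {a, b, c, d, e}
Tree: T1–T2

Every vertex of G appears in some bag (union = {a, b, c, d, e, f}); every edge is covered by a bag; and for each vertex v the set of bags containing v is connected in the bag tree. The decomposition is therefore valid. The largest bag has 5 vertices, so the width is 4.

Yes; width 4.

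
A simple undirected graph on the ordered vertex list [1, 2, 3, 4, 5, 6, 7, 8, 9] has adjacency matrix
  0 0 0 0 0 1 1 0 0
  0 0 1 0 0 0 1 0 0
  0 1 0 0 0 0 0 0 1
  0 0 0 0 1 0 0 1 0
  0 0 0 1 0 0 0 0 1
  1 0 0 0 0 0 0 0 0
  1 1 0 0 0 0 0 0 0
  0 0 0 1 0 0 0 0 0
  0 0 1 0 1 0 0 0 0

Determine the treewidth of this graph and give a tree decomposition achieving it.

Treewidth 1.
One optimal decomposition is:
Bags: B1 = {1, 6}  B2 = {1, 7}  B3 = {2, 7}  B4 = {2, 3}  B5 = {3, 9}  B6 = {5, 9}  B7 = {4, 5}  B8 = {4, 8}
Tree: B1–B2, B2–B3, B3–B4, B4–B5, B5–B6, B6–B7, B7–B8

Every bag has size at most 2, so the width is 2 − 1 = 1 and tw(G) ≤ 1. G has an edge, so its treewidth is at least 1. Combining the bounds, tw(G) = 1.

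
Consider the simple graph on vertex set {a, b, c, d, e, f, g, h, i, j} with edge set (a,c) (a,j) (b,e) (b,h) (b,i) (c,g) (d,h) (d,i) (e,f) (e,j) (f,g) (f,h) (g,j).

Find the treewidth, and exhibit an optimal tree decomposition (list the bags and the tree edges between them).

Treewidth 2.
Bags: B1 = {d, h, i}  B2 = {b, h, i}  B3 = {b, f, h}  B4 = {b, e, f}  B5 = {e, f, g}  B6 = {e, g, j}  B7 = {c, g, j}  B8 = {a, c, j}
Tree: B1–B2, B2–B3, B3–B4, B4–B5, B5–B6, B6–B7, B7–B8

The largest bag has 3 vertices, giving width 2; this decomposition certifies tw(G) ≤ 2. The edges d–i–b–h–d form a cycle, so G is not a tree and its treewidth is at least 2. The upper and lower bounds meet at 2, so that is the treewidth.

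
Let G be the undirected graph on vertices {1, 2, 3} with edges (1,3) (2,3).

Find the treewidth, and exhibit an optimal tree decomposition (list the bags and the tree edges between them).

Each bag holds 2 vertices, so the decomposition has width 1, which upper-bounds the treewidth. Any graph with an edge has treewidth ≥ 1, and G has the edge 3–2. Hence tw(G) = 1 exactly.

Treewidth 1.
One such decomposition:
Bags: B1 = {2, 3}  B2 = {1, 3}
Tree: B1–B2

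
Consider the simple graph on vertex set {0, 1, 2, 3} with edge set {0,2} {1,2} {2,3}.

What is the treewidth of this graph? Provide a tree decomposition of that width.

Each bag holds 2 vertices, so the decomposition has width 1, which upper-bounds the treewidth. G has an edge, so its treewidth is at least 1. Hence tw(G) = 1 exactly.

Treewidth 1.
Bags: B1 = {1, 2}  B2 = {0, 2}  B3 = {2, 3}
Tree: B1–B2, B2–B3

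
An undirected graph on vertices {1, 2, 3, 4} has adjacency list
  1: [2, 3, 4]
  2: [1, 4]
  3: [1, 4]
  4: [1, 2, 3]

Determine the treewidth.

2

A width-2 tree decomposition is:
Bags: B1 = {1, 3, 4}  B2 = {1, 2, 4}
Tree: B1–B2
Every bag has size at most 3, so the width is 3 − 1 = 2 and tw(G) ≤ 2. For the lower bound, the 3 vertices {1, 2, 4} are pairwise adjacent, and any tree decomposition puts a clique entirely inside one bag — forcing width ≥ 2. Therefore the treewidth is 2.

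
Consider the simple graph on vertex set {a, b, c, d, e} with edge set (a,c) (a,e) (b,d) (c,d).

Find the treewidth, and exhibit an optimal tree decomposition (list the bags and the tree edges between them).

Treewidth 1.
One optimal decomposition is:
Bags: B1 = {a, e}  B2 = {a, c}  B3 = {c, d}  B4 = {b, d}
Tree: B1–B2, B2–B3, B3–B4

Each bag holds 2 vertices, so the decomposition has width 1, which upper-bounds the treewidth. Any graph with an edge has treewidth ≥ 1, and G has the edge e–a. Combining the bounds, tw(G) = 1.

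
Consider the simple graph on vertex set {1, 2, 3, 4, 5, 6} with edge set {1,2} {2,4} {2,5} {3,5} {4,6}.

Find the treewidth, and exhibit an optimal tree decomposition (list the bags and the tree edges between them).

The largest bag has 2 vertices, giving width 1; this decomposition certifies tw(G) ≤ 1. G has an edge, so its treewidth is at least 1. The upper and lower bounds meet at 1, so that is the treewidth.

Treewidth 1.
One optimal decomposition is:
Bags: B1 = {1, 2}  B2 = {2, 5}  B3 = {2, 4}  B4 = {4, 6}  B5 = {3, 5}
Tree: B1–B2, B2–B3, B3–B4, B2–B5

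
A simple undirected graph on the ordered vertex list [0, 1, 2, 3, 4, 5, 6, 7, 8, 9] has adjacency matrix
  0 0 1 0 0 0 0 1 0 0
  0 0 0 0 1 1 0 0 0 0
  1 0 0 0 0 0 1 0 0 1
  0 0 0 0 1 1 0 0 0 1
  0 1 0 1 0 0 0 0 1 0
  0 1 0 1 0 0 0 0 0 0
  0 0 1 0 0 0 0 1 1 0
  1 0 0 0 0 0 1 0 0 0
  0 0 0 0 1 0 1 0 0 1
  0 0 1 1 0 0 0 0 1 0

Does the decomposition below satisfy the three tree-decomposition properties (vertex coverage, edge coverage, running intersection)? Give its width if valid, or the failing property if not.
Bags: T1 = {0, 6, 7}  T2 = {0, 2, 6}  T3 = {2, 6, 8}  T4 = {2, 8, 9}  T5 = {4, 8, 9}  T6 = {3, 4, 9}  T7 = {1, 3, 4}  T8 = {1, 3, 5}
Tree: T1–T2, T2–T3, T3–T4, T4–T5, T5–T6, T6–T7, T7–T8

Yes; width 2.

Checking the three conditions: (i) the bags cover all of {0, 1, 2, 3, 4, 5, 6, 7, 8, 9}; (ii) for each edge, some bag contains both endpoints; (iii) the bags containing any fixed vertex form a subtree. All hold, so the decomposition is valid with width 3 − 1 = 2.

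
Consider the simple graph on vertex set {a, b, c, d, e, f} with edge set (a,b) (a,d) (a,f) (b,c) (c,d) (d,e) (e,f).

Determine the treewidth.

2

A width-2 tree decomposition is:
Bags: B1 = {a, e, f}  B2 = {a, d, e}  B3 = {a, b, d}  B4 = {b, c, d}
Tree: B1–B2, B2–B3, B3–B4
The largest bag has 3 vertices, giving width 2; this decomposition certifies tw(G) ≤ 2. Since f–e–d–a–f is a cycle in G, G is not acyclic. Forests are exactly the graphs of treewidth ≤ 1, so tw(G) ≥ 2. Therefore the treewidth is 2.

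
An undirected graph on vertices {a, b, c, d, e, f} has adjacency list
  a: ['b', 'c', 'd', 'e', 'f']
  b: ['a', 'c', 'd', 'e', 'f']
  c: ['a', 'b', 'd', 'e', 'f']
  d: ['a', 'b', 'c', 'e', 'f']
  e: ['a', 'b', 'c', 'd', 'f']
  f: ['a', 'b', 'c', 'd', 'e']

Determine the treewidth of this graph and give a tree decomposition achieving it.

Treewidth 5.
Bags: B1 = {a, b, c, d, e, f}
Tree: (single bag)

With just one bag of size 6, the width is 6 − 1 = 5, so tw(G) ≤ 5. For the lower bound, the 6 vertices {a, b, c, d, e, f} are pairwise adjacent, and any tree decomposition puts a clique entirely inside one bag — forcing width ≥ 5. Therefore the treewidth is 5.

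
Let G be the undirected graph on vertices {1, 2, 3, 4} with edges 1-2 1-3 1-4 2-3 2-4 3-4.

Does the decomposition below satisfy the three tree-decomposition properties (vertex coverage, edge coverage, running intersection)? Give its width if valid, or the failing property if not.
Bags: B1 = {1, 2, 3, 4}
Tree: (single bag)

Checking the three conditions: (i) the bags cover all of {1, 2, 3, 4}; (ii) for each edge, some bag contains both endpoints; (iii) the bags containing any fixed vertex form a subtree. All hold, so the decomposition is valid with width 4 − 1 = 3.

Yes; width 3.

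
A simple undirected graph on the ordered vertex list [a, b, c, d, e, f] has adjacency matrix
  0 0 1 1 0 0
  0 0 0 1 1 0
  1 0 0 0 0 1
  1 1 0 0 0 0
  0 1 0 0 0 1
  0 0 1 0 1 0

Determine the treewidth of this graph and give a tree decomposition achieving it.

Treewidth 2.
One such decomposition:
Bags: B1 = {a, b, d}  B2 = {a, b, e}  B3 = {a, e, f}  B4 = {a, c, f}
Tree: B1–B2, B2–B3, B3–B4

The largest bag has 3 vertices, giving width 2; this decomposition certifies tw(G) ≤ 2. The edges a–d–b–e–f–c–a form a cycle, so G is not a tree and its treewidth is at least 2. Combining the bounds, tw(G) = 2.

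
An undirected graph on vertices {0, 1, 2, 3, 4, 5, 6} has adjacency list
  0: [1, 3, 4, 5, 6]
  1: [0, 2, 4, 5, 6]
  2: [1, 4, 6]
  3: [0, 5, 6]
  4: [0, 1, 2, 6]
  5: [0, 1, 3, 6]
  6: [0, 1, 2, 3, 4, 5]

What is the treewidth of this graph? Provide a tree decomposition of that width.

Treewidth 3.
One optimal decomposition is:
Bags: B1 = {0, 1, 4, 6}  B2 = {0, 1, 5, 6}  B3 = {1, 2, 4, 6}  B4 = {0, 3, 5, 6}
Tree: B1–B2, B1–B3, B2–B4

Every bag has size at most 4, so the width is 4 − 1 = 3 and tw(G) ≤ 3. For the lower bound, the 4 vertices {0, 1, 4, 6} are pairwise adjacent, and any tree decomposition puts a clique entirely inside one bag — forcing width ≥ 3. Therefore the treewidth is 3.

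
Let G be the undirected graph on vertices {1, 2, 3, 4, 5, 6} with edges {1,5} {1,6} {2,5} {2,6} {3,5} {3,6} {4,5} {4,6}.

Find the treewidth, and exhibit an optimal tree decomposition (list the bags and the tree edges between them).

Every bag has size at most 3, so the width is 3 − 1 = 2 and tw(G) ≤ 2. Since 5–3–6–1–5 is a cycle in G, G is not acyclic. Forests are exactly the graphs of treewidth ≤ 1, so tw(G) ≥ 2. Therefore the treewidth is 2.

Treewidth 2.
One such decomposition:
Bags: B1 = {3, 5, 6}  B2 = {1, 5, 6}  B3 = {2, 5, 6}  B4 = {4, 5, 6}
Tree: B1–B2, B2–B3, B3–B4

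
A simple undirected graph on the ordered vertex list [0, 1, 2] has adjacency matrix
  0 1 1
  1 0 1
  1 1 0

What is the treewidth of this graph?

2

A width-2 tree decomposition is:
Bags: B1 = {0, 1, 2}
Tree: (single bag)
A single bag containing all 3 vertices is trivially a valid decomposition of width 2. On the other hand G contains the 3-clique {0, 1, 2}. A clique must lie in a single bag of any decomposition, so no decomposition can have width below 2. Hence tw(G) = 2 exactly.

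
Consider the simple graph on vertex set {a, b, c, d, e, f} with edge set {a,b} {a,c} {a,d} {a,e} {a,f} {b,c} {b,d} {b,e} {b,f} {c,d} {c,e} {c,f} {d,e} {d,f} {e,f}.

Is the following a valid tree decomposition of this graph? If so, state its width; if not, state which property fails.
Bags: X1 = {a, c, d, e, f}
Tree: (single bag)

A tree decomposition must satisfy three properties: every vertex lies in some bag; for every edge, both endpoints lie together in some bag; and for every vertex, the bags containing it form a connected subtree. Here vertex b appears in no bag, so the decomposition is invalid.

No — vertex b appears in no bag.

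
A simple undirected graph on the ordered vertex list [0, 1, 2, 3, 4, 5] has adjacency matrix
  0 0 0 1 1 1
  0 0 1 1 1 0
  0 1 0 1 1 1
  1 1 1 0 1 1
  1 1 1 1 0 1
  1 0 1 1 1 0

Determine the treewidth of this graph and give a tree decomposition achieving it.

Treewidth 3.
One such decomposition:
Bags: B1 = {1, 2, 3, 4}  B2 = {2, 3, 4, 5}  B3 = {0, 3, 4, 5}
Tree: B1–B2, B2–B3

The largest bag has 4 vertices, giving width 3; this decomposition certifies tw(G) ≤ 3. Conversely, {0, 3, 4, 5} is a clique of size 4, and the vertices of any clique must share a bag in every tree decomposition; so some bag has ≥ 4 vertices and tw(G) ≥ 3. Therefore the treewidth is 3.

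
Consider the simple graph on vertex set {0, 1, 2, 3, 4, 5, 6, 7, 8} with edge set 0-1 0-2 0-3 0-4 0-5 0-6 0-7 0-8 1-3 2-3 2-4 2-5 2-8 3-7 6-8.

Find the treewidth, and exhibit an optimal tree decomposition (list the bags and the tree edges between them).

Each bag holds 3 vertices, so the decomposition has width 2, which upper-bounds the treewidth. For the lower bound, the 3 vertices {0, 1, 3} are pairwise adjacent, and any tree decomposition puts a clique entirely inside one bag — forcing width ≥ 2. Hence tw(G) = 2 exactly.

Treewidth 2.
One such decomposition:
Bags: B1 = {0, 2, 5}  B2 = {0, 2, 3}  B3 = {0, 2, 8}  B4 = {0, 1, 3}  B5 = {0, 3, 7}  B6 = {0, 6, 8}  B7 = {0, 2, 4}
Tree: B1–B2, B2–B3, B2–B4, B4–B5, B3–B6, B1–B7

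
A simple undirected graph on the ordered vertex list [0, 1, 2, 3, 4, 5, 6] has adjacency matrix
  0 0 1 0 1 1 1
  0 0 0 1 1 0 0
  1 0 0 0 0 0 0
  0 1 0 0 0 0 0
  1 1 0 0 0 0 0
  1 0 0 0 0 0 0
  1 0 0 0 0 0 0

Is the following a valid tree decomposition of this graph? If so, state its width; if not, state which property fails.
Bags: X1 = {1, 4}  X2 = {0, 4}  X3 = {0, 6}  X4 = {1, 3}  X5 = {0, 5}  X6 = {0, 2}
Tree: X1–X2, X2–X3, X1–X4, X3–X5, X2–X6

Yes; width 1.

Every vertex of G appears in some bag (union = {0, 1, 2, 3, 4, 5, 6}); every edge is covered by a bag; and for each vertex v the set of bags containing v is connected in the bag tree. The decomposition is therefore valid. The largest bag has 2 vertices, so the width is 1.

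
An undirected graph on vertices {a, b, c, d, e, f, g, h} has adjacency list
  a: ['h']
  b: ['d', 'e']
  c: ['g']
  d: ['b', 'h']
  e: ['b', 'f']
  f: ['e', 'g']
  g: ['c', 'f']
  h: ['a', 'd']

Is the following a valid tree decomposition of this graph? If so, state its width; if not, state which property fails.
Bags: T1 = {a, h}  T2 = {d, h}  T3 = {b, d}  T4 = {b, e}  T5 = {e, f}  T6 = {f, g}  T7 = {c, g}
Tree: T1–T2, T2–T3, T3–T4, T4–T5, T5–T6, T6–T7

Vertex coverage: the bags together contain {a, b, c, d, e, f, g, h}, the full vertex set. Edge coverage: each edge of G has both endpoints in at least one bag. Running intersection: for every vertex, the bags containing it form a connected subtree. All three properties hold, so this is a valid tree decomposition of width max|bag| − 1 = 1, and hence tw(G) ≤ 1.

Yes; width 1.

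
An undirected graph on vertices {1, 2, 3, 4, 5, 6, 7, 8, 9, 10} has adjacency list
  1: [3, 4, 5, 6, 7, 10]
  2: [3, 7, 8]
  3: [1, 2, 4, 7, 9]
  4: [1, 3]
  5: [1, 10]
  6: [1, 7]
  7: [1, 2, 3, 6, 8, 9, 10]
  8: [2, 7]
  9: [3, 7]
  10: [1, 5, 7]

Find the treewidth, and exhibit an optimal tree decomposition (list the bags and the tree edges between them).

Each bag holds 3 vertices, so the decomposition has width 2, which upper-bounds the treewidth. For the lower bound, the 3 vertices {1, 3, 4} are pairwise adjacent, and any tree decomposition puts a clique entirely inside one bag — forcing width ≥ 2. Hence tw(G) = 2 exactly.

Treewidth 2.
One optimal decomposition is:
Bags: B1 = {1, 3, 7}  B2 = {1, 7, 10}  B3 = {2, 3, 7}  B4 = {2, 7, 8}  B5 = {1, 3, 4}  B6 = {3, 7, 9}  B7 = {1, 5, 10}  B8 = {1, 6, 7}
Tree: B1–B2, B1–B3, B3–B4, B1–B5, B1–B6, B2–B7, B1–B8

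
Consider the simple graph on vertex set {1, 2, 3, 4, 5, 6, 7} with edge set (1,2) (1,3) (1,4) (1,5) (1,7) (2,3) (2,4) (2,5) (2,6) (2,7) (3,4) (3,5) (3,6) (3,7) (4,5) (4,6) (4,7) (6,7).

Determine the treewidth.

4

A width-4 tree decomposition is:
Bags: B1 = {2, 3, 4, 6, 7}  B2 = {1, 2, 3, 4, 7}  B3 = {1, 2, 3, 4, 5}
Tree: B1–B2, B2–B3
Every bag has size at most 5, so the width is 5 − 1 = 4 and tw(G) ≤ 4. On the other hand G contains the 5-clique {1, 2, 3, 4, 5}. A clique must lie in a single bag of any decomposition, so no decomposition can have width below 4. The upper and lower bounds meet at 4, so that is the treewidth.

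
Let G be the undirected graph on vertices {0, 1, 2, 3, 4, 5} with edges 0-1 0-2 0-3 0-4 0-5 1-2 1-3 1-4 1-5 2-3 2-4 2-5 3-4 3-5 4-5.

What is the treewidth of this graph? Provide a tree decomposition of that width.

Treewidth 5.
One such decomposition:
Bags: B1 = {0, 1, 2, 3, 4, 5}
Tree: (single bag)

With just one bag of size 6, the width is 6 − 1 = 5, so tw(G) ≤ 5. On the other hand G contains the 6-clique {0, 1, 2, 3, 4, 5}. A clique must lie in a single bag of any decomposition, so no decomposition can have width below 5. Hence tw(G) = 5 exactly.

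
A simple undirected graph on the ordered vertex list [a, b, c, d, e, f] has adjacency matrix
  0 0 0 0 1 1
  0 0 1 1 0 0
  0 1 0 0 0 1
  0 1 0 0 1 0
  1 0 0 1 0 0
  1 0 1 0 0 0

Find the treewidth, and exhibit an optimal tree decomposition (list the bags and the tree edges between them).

Treewidth 2.
Bags: B1 = {a, d, e}  B2 = {a, b, d}  B3 = {a, b, c}  B4 = {a, c, f}
Tree: B1–B2, B2–B3, B3–B4

Each bag holds 3 vertices, so the decomposition has width 2, which upper-bounds the treewidth. The edges a–e–d–b–c–f–a form a cycle, so G is not a tree and its treewidth is at least 2. Hence tw(G) = 2 exactly.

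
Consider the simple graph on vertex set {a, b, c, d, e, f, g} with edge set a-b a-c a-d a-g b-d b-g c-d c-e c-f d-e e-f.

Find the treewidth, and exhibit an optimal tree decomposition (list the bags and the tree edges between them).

Each bag holds 3 vertices, so the decomposition has width 2, which upper-bounds the treewidth. On the other hand G contains the 3-clique {c, d, e}. A clique must lie in a single bag of any decomposition, so no decomposition can have width below 2. Combining the bounds, tw(G) = 2.

Treewidth 2.
One such decomposition:
Bags: B1 = {a, b, d}  B2 = {a, b, g}  B3 = {a, c, d}  B4 = {c, d, e}  B5 = {c, e, f}
Tree: B1–B2, B1–B3, B3–B4, B4–B5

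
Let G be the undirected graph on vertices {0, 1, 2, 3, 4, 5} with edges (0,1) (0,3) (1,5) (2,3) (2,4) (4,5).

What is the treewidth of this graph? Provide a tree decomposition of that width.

The largest bag has 3 vertices, giving width 2; this decomposition certifies tw(G) ≤ 2. The edges 5–1–0–3–2–4–5 form a cycle, so G is not a tree and its treewidth is at least 2. The upper and lower bounds meet at 2, so that is the treewidth.

Treewidth 2.
One such decomposition:
Bags: B1 = {0, 1, 5}  B2 = {0, 3, 5}  B3 = {2, 3, 5}  B4 = {2, 4, 5}
Tree: B1–B2, B2–B3, B3–B4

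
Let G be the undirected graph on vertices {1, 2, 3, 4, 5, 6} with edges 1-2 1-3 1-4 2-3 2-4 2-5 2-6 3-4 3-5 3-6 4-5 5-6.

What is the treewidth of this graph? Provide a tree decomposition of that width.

Treewidth 3.
Bags: B1 = {2, 3, 4, 5}  B2 = {2, 3, 5, 6}  B3 = {1, 2, 3, 4}
Tree: B1–B2, B1–B3

The largest bag has 4 vertices, giving width 3; this decomposition certifies tw(G) ≤ 3. For the lower bound, the 4 vertices {1, 2, 3, 4} are pairwise adjacent, and any tree decomposition puts a clique entirely inside one bag — forcing width ≥ 3. Combining the bounds, tw(G) = 3.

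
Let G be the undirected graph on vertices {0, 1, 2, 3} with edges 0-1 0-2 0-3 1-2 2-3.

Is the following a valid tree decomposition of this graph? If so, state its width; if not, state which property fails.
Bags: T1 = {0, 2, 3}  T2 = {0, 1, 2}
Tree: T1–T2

Yes; width 2.

Checking the three conditions: (i) the bags cover all of {0, 1, 2, 3}; (ii) for each edge, some bag contains both endpoints; (iii) the bags containing any fixed vertex form a subtree. All hold, so the decomposition is valid with width 3 − 1 = 2.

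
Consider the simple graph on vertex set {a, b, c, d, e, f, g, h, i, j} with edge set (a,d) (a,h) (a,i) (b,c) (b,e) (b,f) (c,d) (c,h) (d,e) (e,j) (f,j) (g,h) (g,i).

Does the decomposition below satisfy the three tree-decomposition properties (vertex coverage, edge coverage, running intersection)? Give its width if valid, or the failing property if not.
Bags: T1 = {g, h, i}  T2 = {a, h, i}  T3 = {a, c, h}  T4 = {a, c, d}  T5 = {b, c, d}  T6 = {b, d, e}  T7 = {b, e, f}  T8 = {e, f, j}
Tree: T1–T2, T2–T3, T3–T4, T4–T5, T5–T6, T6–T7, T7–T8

Yes; width 2.

Checking the three conditions: (i) the bags cover all of {a, b, c, d, e, f, g, h, i, j}; (ii) for each edge, some bag contains both endpoints; (iii) the bags containing any fixed vertex form a subtree. All hold, so the decomposition is valid with width 3 − 1 = 2.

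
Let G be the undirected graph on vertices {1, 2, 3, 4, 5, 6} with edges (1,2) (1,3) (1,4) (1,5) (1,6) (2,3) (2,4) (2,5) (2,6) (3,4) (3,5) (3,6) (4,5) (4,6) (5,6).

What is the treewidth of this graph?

A width-5 tree decomposition is:
Bags: B1 = {1, 2, 3, 4, 5, 6}
Tree: (single bag)
A single bag containing all 6 vertices is trivially a valid decomposition of width 5. Conversely, {1, 2, 3, 4, 5, 6} is a clique of size 6, and the vertices of any clique must share a bag in every tree decomposition; so some bag has ≥ 6 vertices and tw(G) ≥ 5. Hence tw(G) = 5 exactly.

5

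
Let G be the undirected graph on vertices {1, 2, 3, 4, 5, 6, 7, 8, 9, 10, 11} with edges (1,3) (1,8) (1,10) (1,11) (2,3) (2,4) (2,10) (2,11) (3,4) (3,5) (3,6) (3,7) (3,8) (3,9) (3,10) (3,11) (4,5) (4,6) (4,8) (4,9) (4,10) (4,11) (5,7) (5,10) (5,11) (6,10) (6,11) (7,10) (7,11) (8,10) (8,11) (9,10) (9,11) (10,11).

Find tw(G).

4

A width-4 tree decomposition is:
Bags: B1 = {2, 3, 4, 10, 11}  B2 = {3, 4, 9, 10, 11}  B3 = {3, 4, 5, 10, 11}  B4 = {3, 4, 8, 10, 11}  B5 = {3, 5, 7, 10, 11}  B6 = {1, 3, 8, 10, 11}  B7 = {3, 4, 6, 10, 11}
Tree: B1–B2, B2–B3, B1–B4, B3–B5, B4–B6, B3–B7
Every bag has size at most 5, so the width is 5 − 1 = 4 and tw(G) ≤ 4. Conversely, {1, 3, 8, 10, 11} is a clique of size 5, and the vertices of any clique must share a bag in every tree decomposition; so some bag has ≥ 5 vertices and tw(G) ≥ 4. The upper and lower bounds meet at 4, so that is the treewidth.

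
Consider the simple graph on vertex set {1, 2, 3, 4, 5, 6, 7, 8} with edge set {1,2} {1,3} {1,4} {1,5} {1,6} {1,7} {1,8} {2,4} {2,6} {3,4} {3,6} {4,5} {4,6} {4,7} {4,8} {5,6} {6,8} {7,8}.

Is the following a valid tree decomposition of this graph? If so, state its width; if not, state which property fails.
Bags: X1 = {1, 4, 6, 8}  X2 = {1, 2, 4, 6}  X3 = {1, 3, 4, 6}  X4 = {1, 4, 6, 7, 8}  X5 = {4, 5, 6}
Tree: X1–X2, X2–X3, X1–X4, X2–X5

No — edge (1,5) lies in no bag.

A tree decomposition must satisfy three properties: every vertex lies in some bag; for every edge, both endpoints lie together in some bag; and for every vertex, the bags containing it form a connected subtree. Here edge (1,5) lies in no bag, so the decomposition is invalid.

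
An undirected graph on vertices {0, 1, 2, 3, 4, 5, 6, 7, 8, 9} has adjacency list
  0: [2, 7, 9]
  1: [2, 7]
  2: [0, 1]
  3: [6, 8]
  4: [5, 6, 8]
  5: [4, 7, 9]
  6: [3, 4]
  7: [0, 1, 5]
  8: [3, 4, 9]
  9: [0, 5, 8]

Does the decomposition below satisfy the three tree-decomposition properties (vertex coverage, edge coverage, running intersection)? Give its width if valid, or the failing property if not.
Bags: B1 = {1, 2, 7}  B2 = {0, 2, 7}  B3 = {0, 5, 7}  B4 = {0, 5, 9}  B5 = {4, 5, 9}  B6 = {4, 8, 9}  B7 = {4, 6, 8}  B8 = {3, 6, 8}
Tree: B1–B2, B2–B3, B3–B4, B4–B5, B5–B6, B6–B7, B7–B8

Every vertex of G appears in some bag (union = {0, 1, 2, 3, 4, 5, 6, 7, 8, 9}); every edge is covered by a bag; and for each vertex v the set of bags containing v is connected in the bag tree. The decomposition is therefore valid. The largest bag has 3 vertices, so the width is 2.

Yes; width 2.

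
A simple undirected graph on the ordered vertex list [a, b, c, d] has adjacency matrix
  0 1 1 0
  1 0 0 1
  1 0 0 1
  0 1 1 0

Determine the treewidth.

A width-2 tree decomposition is:
Bags: B1 = {a, b, d}  B2 = {a, c, d}
Tree: B1–B2
Every bag has size at most 3, so the width is 3 − 1 = 2 and tw(G) ≤ 2. Since a–b–d–c–a is a cycle in G, G is not acyclic. Forests are exactly the graphs of treewidth ≤ 1, so tw(G) ≥ 2. Hence tw(G) = 2 exactly.

2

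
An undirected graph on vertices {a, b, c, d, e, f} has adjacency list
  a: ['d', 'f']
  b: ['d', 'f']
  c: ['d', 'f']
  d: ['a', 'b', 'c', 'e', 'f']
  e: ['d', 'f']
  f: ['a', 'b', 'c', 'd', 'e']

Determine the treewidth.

2

A width-2 tree decomposition is:
Bags: B1 = {d, e, f}  B2 = {b, d, f}  B3 = {c, d, f}  B4 = {a, d, f}
Tree: B1–B2, B2–B3, B1–B4
The largest bag has 3 vertices, giving width 2; this decomposition certifies tw(G) ≤ 2. On the other hand G contains the 3-clique {d, e, f}. A clique must lie in a single bag of any decomposition, so no decomposition can have width below 2. The upper and lower bounds meet at 2, so that is the treewidth.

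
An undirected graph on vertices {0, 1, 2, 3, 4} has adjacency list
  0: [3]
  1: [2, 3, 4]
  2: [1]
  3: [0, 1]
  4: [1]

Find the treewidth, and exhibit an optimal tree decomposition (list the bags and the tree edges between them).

Every bag has size at most 2, so the width is 2 − 1 = 1 and tw(G) ≤ 1. Since G has at least one edge (e.g. 3–1), it is not an edgeless graph, so tw(G) ≥ 1. Combining the bounds, tw(G) = 1.

Treewidth 1.
One such decomposition:
Bags: B1 = {1, 3}  B2 = {1, 4}  B3 = {1, 2}  B4 = {0, 3}
Tree: B1–B2, B1–B3, B1–B4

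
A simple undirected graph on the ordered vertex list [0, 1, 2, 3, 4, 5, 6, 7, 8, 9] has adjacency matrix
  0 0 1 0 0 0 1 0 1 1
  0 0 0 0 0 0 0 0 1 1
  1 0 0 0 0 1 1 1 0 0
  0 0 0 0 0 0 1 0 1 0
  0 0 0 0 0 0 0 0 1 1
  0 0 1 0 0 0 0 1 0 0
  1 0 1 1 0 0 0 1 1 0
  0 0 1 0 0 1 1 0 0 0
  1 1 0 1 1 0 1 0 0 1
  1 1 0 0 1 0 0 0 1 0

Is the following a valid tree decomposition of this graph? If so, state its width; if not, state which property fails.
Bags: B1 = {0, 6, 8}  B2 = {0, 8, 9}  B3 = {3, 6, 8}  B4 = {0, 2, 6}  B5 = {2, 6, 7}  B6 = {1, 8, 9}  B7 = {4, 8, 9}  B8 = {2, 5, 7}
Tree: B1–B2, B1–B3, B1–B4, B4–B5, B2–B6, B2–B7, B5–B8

Yes; width 2.

Checking the three conditions: (i) the bags cover all of {0, 1, 2, 3, 4, 5, 6, 7, 8, 9}; (ii) for each edge, some bag contains both endpoints; (iii) the bags containing any fixed vertex form a subtree. All hold, so the decomposition is valid with width 3 − 1 = 2.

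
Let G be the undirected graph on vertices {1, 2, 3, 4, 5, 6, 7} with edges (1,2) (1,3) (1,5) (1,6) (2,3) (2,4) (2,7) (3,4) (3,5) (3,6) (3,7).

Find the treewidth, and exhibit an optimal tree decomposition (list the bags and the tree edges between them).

Treewidth 2.
One optimal decomposition is:
Bags: B1 = {1, 2, 3}  B2 = {1, 3, 5}  B3 = {1, 3, 6}  B4 = {2, 3, 7}  B5 = {2, 3, 4}
Tree: B1–B2, B2–B3, B1–B4, B4–B5

The largest bag has 3 vertices, giving width 2; this decomposition certifies tw(G) ≤ 2. Conversely, {1, 2, 3} is a clique of size 3, and the vertices of any clique must share a bag in every tree decomposition; so some bag has ≥ 3 vertices and tw(G) ≥ 2. Hence tw(G) = 2 exactly.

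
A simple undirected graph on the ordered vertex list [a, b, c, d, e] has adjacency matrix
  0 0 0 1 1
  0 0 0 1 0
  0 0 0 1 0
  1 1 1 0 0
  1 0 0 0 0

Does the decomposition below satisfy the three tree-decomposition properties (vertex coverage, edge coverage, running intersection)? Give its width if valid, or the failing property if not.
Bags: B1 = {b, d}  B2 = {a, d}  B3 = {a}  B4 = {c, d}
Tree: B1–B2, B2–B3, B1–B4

A tree decomposition must satisfy three properties: every vertex lies in some bag; for every edge, both endpoints lie together in some bag; and for every vertex, the bags containing it form a connected subtree. Here vertex e appears in no bag, so the decomposition is invalid.

No — vertex e appears in no bag.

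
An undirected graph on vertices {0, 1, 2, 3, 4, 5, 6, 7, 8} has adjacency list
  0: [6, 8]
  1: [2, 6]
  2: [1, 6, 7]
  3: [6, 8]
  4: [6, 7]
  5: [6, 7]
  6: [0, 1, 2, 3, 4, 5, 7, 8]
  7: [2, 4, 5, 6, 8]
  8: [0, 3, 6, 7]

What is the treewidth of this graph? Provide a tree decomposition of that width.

The largest bag has 3 vertices, giving width 2; this decomposition certifies tw(G) ≤ 2. On the other hand G contains the 3-clique {0, 6, 8}. A clique must lie in a single bag of any decomposition, so no decomposition can have width below 2. Hence tw(G) = 2 exactly.

Treewidth 2.
One such decomposition:
Bags: B1 = {6, 7, 8}  B2 = {5, 6, 7}  B3 = {2, 6, 7}  B4 = {3, 6, 8}  B5 = {4, 6, 7}  B6 = {1, 2, 6}  B7 = {0, 6, 8}
Tree: B1–B2, B1–B3, B1–B4, B3–B5, B3–B6, B1–B7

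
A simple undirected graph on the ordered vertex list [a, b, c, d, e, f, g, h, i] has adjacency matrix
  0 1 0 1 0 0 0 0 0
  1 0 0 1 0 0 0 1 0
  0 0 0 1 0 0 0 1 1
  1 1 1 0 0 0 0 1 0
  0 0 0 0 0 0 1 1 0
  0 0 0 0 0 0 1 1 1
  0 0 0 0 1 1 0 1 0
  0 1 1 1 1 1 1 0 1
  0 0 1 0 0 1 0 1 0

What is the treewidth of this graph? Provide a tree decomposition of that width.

Treewidth 2.
One optimal decomposition is:
Bags: B1 = {f, g, h}  B2 = {f, h, i}  B3 = {c, h, i}  B4 = {c, d, h}  B5 = {b, d, h}  B6 = {a, b, d}  B7 = {e, g, h}
Tree: B1–B2, B2–B3, B3–B4, B4–B5, B5–B6, B1–B7

Each bag holds 3 vertices, so the decomposition has width 2, which upper-bounds the treewidth. Conversely, {c, d, h} is a clique of size 3, and the vertices of any clique must share a bag in every tree decomposition; so some bag has ≥ 3 vertices and tw(G) ≥ 2. Hence tw(G) = 2 exactly.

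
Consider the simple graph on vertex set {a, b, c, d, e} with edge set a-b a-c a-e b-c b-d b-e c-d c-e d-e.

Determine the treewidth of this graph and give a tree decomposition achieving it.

Each bag holds 4 vertices, so the decomposition has width 3, which upper-bounds the treewidth. For the lower bound, the 4 vertices {b, c, d, e} are pairwise adjacent, and any tree decomposition puts a clique entirely inside one bag — forcing width ≥ 3. Hence tw(G) = 3 exactly.

Treewidth 3.
Bags: B1 = {a, b, c, e}  B2 = {b, c, d, e}
Tree: B1–B2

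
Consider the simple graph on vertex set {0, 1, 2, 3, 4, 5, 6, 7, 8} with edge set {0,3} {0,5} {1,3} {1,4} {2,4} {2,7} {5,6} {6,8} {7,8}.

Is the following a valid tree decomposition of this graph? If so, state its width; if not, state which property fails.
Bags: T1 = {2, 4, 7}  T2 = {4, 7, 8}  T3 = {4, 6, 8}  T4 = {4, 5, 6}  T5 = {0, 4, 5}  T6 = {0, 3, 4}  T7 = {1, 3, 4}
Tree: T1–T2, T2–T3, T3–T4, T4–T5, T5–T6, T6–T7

Yes; width 2.

Checking the three conditions: (i) the bags cover all of {0, 1, 2, 3, 4, 5, 6, 7, 8}; (ii) for each edge, some bag contains both endpoints; (iii) the bags containing any fixed vertex form a subtree. All hold, so the decomposition is valid with width 3 − 1 = 2.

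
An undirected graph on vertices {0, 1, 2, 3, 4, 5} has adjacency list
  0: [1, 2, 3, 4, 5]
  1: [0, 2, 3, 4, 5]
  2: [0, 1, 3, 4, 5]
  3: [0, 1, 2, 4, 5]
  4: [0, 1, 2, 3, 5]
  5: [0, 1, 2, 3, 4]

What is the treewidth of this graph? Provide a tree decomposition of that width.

Treewidth 5.
Bags: B1 = {0, 1, 2, 3, 4, 5}
Tree: (single bag)

A single bag containing all 6 vertices is trivially a valid decomposition of width 5. For the lower bound, the 6 vertices {0, 1, 2, 3, 4, 5} are pairwise adjacent, and any tree decomposition puts a clique entirely inside one bag — forcing width ≥ 5. The upper and lower bounds meet at 5, so that is the treewidth.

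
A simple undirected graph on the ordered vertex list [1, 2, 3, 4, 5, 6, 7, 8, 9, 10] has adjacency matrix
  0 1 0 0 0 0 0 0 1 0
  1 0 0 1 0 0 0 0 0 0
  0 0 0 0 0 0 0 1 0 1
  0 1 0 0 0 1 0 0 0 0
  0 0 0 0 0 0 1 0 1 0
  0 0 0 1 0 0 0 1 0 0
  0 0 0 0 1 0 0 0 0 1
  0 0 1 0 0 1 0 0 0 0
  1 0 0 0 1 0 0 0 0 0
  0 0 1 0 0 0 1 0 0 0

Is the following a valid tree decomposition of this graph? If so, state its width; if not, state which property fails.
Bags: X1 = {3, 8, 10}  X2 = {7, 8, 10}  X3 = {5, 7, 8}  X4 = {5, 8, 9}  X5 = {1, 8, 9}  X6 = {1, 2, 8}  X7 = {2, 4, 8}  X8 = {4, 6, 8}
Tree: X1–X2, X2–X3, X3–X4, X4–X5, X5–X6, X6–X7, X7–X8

Every vertex of G appears in some bag (union = {1, 2, 3, 4, 5, 6, 7, 8, 9, 10}); every edge is covered by a bag; and for each vertex v the set of bags containing v is connected in the bag tree. The decomposition is therefore valid. The largest bag has 3 vertices, so the width is 2.

Yes; width 2.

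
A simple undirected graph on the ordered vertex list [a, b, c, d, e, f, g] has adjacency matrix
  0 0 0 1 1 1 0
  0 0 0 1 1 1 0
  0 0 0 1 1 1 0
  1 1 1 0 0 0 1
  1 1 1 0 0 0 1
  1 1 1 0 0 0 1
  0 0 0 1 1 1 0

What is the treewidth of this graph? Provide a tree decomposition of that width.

Every bag has size at most 4, so the width is 4 − 1 = 3 and tw(G) ≤ 3. For the lower bound: the 4 vertex sets {c,d}, {b,f}, {e}, {a} are disjoint, each induces a connected subgraph, and every pair is joined by at least one edge of G. Contracting each set to a single vertex therefore yields K_{4} as a minor, and since treewidth is minor-monotone, tw(G) ≥ tw(K_{4}) = 3. Therefore the treewidth is 3.

Treewidth 3.
One such decomposition:
Bags: B1 = {c, d, e, f}  B2 = {b, d, e, f}  B3 = {a, d, e, f}  B4 = {d, e, f, g}
Tree: B1–B2, B2–B3, B3–B4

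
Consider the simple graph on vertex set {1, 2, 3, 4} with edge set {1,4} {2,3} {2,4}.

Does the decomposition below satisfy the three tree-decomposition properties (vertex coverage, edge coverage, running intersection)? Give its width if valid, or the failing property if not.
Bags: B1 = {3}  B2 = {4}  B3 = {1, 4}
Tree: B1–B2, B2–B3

No — vertex 2 appears in no bag.

A tree decomposition must satisfy three properties: every vertex lies in some bag; for every edge, both endpoints lie together in some bag; and for every vertex, the bags containing it form a connected subtree. Here vertex 2 appears in no bag, so the decomposition is invalid.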